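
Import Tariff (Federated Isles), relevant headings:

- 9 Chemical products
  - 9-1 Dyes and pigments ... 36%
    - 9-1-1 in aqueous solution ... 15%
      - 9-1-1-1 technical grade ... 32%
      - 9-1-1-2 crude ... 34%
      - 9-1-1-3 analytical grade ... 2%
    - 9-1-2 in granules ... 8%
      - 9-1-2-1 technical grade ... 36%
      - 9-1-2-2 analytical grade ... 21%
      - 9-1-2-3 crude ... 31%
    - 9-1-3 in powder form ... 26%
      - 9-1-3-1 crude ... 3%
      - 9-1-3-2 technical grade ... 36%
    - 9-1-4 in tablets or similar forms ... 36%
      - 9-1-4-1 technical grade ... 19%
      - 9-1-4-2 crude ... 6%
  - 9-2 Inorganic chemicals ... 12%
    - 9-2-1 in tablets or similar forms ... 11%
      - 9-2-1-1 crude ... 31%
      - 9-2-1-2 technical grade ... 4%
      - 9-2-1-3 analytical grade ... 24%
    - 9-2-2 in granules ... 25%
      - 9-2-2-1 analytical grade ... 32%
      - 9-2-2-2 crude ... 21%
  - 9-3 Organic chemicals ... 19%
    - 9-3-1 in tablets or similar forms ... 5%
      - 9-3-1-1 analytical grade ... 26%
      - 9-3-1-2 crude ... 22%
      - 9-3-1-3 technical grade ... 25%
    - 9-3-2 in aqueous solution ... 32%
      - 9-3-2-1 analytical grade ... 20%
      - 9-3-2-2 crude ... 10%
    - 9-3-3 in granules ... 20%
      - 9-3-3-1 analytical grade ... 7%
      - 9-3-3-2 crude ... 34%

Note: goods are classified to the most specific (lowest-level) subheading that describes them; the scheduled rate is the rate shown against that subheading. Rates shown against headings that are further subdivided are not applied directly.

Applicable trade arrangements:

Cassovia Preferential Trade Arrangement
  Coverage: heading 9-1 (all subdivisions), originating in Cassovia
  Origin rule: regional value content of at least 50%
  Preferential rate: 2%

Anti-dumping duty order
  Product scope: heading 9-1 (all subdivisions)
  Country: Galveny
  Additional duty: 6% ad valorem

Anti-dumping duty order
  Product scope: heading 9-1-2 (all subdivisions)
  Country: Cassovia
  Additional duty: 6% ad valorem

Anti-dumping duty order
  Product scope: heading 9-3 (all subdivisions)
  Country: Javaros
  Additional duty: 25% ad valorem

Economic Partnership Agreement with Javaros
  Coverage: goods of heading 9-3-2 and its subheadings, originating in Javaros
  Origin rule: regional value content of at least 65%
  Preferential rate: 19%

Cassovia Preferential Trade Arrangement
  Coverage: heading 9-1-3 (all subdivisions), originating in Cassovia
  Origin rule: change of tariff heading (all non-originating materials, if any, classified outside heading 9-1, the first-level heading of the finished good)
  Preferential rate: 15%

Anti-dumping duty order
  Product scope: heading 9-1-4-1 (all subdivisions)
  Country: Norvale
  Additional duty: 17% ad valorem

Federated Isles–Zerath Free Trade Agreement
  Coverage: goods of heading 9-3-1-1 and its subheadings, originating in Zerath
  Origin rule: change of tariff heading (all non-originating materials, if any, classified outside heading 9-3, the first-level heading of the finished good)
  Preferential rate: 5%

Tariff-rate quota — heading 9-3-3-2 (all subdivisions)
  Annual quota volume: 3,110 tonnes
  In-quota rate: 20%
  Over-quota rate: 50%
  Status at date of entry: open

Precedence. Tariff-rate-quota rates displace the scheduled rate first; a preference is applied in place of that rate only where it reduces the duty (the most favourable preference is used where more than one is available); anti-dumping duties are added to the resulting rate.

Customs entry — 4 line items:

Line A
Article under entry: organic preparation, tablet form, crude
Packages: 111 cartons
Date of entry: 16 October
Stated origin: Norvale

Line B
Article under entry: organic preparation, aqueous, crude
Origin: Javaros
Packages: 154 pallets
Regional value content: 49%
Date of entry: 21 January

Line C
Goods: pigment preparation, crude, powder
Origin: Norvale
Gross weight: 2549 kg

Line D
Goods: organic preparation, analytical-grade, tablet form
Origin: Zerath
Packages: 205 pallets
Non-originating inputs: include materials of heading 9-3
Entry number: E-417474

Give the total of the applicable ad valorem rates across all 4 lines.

Line A: organic → 9-3; tablet form → 9-3-1; crude → 9-3-1-2. Scheduled 22%. No special measure applies. → 22%.
Line B: organic → 9-3; aqueous → 9-3-2; crude → 9-3-2-2. Scheduled 10%. Javaros agreement on 9-3-2: RVC < 65%; anti-dumping (Javaros, 9-3): +25%; total 10% + 25% = 35%. → 35%.
Line C: pigment → 9-1; powder → 9-1-3; crude → 9-1-3-1. Scheduled 3%. No special measure applies. → 3%.
Line D: organic → 9-3; tablet form → 9-3-1; analytical-grade → 9-3-1-1. Scheduled 26%. Zerath agreement on 9-3-1-1: CTH not met. → 26%.
Sum: 22% + 35% + 3% + 26% = 86%.

86%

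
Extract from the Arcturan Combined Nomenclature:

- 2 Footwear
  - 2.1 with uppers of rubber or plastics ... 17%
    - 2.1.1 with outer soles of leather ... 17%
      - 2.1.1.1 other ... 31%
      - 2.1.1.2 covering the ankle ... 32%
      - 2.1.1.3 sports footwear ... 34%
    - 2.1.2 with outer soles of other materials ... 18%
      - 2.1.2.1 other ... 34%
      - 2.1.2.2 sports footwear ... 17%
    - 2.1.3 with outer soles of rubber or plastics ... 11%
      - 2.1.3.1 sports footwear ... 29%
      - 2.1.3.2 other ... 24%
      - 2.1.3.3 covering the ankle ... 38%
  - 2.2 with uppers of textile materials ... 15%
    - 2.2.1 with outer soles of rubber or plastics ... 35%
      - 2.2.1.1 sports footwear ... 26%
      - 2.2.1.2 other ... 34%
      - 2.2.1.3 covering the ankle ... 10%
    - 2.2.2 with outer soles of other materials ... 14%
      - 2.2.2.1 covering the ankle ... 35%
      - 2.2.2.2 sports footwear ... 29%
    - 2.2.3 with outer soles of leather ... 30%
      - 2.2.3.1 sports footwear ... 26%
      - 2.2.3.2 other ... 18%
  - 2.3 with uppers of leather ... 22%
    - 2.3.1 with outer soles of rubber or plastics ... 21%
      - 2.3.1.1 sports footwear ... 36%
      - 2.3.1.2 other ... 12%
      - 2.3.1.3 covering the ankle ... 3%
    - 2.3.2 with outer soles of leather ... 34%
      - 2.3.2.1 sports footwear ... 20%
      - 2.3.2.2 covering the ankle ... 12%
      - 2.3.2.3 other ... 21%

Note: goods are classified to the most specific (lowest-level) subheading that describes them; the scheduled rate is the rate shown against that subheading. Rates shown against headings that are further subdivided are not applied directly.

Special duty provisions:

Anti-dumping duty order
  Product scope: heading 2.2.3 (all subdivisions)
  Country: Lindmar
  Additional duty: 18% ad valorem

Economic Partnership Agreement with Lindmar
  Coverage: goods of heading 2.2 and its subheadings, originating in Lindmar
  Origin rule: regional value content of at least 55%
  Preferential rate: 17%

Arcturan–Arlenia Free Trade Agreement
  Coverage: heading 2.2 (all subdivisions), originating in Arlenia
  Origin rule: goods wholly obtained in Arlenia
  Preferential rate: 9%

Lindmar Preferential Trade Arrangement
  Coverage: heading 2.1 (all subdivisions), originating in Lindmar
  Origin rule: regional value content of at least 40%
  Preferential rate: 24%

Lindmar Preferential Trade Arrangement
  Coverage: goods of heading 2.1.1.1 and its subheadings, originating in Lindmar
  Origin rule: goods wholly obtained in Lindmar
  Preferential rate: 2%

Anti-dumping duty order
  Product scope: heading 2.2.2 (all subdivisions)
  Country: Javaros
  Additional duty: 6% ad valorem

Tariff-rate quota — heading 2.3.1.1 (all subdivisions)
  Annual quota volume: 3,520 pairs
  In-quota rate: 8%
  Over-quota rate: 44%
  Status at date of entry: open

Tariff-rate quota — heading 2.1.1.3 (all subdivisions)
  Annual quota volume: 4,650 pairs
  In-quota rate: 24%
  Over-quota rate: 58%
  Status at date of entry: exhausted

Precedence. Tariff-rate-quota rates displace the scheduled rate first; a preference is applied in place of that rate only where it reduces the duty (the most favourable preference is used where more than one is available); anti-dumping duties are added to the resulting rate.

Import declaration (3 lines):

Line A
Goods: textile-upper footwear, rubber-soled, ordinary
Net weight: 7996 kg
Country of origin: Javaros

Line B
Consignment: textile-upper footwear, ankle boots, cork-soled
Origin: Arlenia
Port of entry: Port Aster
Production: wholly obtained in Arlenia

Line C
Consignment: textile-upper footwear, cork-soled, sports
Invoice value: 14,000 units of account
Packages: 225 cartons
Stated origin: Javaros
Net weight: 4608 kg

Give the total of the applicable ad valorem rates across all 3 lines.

78%

Line A: textile-upper → 2.2; rubber-soled → 2.2.1; ordinary → 2.2.1.2. Scheduled 34%. No special measure applies. → 34%.
Line B: textile-upper → 2.2; cork-soled → 2.2.2; ankle boots → 2.2.2.1. Scheduled 35%. Arlenia agreement on 2.2: wholly obtained → 9% available; preferential 9%. → 9%.
Line C: textile-upper → 2.2; cork-soled → 2.2.2; sports → 2.2.2.2. Scheduled 29%. anti-dumping (Javaros, 2.2.2): +6%; total 29% + 6% = 35%. → 35%.
Sum: 34% + 9% + 35% = 78%.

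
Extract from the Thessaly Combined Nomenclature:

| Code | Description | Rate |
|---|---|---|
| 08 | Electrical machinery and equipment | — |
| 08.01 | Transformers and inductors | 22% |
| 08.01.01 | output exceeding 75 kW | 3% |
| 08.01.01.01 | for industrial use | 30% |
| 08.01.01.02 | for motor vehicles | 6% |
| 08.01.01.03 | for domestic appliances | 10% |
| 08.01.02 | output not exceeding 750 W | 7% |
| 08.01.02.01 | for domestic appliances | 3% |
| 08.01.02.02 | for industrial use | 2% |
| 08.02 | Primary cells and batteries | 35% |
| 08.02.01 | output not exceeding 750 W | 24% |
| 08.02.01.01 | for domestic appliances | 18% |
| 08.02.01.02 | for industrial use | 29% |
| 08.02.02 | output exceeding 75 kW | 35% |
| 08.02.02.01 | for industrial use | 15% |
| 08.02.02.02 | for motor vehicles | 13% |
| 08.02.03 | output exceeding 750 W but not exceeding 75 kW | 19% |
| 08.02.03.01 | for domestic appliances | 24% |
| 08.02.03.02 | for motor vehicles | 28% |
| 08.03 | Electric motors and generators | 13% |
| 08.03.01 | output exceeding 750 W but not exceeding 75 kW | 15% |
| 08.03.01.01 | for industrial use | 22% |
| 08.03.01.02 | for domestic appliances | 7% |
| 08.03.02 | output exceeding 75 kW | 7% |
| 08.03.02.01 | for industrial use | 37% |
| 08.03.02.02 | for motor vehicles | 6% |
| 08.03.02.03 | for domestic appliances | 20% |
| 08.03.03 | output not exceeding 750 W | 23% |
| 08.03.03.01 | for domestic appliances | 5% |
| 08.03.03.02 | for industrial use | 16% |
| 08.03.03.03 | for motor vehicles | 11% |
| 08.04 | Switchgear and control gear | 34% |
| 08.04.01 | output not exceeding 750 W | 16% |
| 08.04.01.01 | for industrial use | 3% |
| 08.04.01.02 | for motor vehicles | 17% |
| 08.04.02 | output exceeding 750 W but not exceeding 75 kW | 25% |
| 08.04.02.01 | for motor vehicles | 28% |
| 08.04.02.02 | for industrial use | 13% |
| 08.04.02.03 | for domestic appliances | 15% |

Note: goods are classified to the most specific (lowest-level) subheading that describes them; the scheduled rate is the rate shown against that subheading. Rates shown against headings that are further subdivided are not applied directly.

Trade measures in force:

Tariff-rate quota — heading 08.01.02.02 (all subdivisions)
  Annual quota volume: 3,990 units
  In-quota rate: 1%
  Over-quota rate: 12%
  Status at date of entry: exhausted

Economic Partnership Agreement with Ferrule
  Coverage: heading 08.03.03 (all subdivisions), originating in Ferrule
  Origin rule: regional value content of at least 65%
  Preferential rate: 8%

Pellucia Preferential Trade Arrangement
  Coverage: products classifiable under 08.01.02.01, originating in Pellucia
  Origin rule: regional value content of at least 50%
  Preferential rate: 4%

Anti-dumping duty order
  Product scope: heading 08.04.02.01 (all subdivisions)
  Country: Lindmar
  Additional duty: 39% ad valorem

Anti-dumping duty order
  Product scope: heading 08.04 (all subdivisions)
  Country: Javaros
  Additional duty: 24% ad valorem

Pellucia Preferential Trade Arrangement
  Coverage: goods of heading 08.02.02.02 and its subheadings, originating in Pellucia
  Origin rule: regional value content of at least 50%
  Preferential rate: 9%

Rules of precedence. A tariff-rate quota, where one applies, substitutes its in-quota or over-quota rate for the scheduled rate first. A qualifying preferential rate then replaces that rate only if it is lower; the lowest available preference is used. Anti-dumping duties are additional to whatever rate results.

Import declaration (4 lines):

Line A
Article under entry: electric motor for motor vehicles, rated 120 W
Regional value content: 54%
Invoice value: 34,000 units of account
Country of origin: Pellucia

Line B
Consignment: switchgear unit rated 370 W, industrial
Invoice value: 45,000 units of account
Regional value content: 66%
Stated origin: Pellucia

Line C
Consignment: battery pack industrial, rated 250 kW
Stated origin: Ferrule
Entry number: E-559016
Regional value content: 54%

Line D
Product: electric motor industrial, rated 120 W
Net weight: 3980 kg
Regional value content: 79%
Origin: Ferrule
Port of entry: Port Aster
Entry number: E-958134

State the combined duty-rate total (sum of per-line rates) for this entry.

37%

Line A: electric motor → 08.03; rated 120 W → 08.03.03; for motor vehicles → 08.03.03.03. Scheduled 11%. Pellucia agreement on 08.01.02.01: 08.03.03.03 not covered; Pellucia agreement on 08.02.02.02: 08.03.03.03 not covered. → 11%.
Line B: switchgear unit → 08.04; rated 370 W → 08.04.01; industrial → 08.04.01.01. Scheduled 3%. Pellucia agreement on 08.01.02.01: 08.04.01.01 not covered; Pellucia agreement on 08.02.02.02: 08.04.01.01 not covered. → 3%.
Line C: battery pack → 08.02; rated 250 kW → 08.02.02; industrial → 08.02.02.01. Scheduled 15%. Ferrule agreement on 08.03.03: 08.02.02.01 not covered. → 15%.
Line D: electric motor → 08.03; rated 120 W → 08.03.03; industrial → 08.03.03.02. Scheduled 16%. Ferrule agreement on 08.03.03: RVC ≥ 65% → 8% available; preferential 8%. → 8%.
Sum: 11% + 3% + 15% + 8% = 37%.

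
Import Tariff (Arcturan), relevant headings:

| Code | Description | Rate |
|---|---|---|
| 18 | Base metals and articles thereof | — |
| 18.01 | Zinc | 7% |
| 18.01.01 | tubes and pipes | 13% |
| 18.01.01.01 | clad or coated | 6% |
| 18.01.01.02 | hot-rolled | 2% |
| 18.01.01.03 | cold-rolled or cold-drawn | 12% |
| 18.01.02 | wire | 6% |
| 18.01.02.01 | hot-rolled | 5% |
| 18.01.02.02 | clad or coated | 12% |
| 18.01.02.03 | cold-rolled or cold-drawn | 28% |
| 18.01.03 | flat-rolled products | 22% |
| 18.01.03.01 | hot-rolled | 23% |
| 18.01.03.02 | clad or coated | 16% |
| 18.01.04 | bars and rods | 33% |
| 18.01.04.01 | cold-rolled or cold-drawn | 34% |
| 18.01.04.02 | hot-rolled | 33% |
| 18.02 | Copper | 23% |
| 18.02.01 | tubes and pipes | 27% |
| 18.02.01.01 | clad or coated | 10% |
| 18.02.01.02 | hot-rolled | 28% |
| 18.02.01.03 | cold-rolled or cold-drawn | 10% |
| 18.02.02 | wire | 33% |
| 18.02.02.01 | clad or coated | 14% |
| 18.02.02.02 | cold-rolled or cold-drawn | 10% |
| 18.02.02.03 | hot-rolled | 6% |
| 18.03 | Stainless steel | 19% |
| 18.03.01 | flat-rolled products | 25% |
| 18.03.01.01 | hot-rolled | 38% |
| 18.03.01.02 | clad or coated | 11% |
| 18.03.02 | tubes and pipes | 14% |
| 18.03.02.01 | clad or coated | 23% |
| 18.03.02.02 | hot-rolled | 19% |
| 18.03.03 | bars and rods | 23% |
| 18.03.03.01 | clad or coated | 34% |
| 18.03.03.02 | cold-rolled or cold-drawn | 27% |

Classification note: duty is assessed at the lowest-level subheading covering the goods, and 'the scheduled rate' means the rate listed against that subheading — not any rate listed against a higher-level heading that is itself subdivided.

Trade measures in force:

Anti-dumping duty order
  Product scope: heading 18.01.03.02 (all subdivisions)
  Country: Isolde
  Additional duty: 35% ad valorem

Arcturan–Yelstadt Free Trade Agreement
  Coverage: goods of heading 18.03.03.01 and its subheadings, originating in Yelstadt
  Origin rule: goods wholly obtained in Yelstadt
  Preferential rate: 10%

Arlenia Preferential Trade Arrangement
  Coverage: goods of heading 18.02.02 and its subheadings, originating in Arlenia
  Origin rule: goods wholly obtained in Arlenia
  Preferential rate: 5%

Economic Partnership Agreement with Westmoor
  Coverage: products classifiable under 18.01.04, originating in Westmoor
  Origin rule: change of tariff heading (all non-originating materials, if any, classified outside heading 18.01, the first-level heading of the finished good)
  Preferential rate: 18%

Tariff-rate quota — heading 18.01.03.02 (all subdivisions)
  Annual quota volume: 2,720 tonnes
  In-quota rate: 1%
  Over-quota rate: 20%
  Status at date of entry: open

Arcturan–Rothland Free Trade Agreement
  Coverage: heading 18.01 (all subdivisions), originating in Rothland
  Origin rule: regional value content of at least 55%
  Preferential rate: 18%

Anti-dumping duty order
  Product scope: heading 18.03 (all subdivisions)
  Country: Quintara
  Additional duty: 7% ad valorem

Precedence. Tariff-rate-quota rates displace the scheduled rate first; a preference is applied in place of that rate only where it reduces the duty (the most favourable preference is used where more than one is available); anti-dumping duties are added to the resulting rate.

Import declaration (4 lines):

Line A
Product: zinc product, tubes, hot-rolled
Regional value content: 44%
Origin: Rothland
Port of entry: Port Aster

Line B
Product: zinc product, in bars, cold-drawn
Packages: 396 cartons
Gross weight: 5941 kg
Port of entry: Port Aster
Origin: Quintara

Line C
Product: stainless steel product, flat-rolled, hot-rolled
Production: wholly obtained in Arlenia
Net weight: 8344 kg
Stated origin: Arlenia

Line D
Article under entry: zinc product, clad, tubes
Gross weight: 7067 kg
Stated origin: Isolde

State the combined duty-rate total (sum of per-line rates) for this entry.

80%

Line A: zinc → 18.01; tubes → 18.01.01; hot-rolled → 18.01.01.02. Scheduled 2%. Rothland agreement on 18.01: RVC < 55%. → 2%.
Line B: zinc → 18.01; in bars → 18.01.04; cold-drawn → 18.01.04.01. Scheduled 34%. No special measure applies. → 34%.
Line C: stainless steel → 18.03; flat-rolled → 18.03.01; hot-rolled → 18.03.01.01. Scheduled 38%. Arlenia agreement on 18.02.02: 18.03.01.01 not covered. → 38%.
Line D: zinc → 18.01; tubes → 18.01.01; clad → 18.01.01.01. Scheduled 6%. No special measure applies. → 6%.
Sum: 2% + 34% + 38% + 6% = 80%.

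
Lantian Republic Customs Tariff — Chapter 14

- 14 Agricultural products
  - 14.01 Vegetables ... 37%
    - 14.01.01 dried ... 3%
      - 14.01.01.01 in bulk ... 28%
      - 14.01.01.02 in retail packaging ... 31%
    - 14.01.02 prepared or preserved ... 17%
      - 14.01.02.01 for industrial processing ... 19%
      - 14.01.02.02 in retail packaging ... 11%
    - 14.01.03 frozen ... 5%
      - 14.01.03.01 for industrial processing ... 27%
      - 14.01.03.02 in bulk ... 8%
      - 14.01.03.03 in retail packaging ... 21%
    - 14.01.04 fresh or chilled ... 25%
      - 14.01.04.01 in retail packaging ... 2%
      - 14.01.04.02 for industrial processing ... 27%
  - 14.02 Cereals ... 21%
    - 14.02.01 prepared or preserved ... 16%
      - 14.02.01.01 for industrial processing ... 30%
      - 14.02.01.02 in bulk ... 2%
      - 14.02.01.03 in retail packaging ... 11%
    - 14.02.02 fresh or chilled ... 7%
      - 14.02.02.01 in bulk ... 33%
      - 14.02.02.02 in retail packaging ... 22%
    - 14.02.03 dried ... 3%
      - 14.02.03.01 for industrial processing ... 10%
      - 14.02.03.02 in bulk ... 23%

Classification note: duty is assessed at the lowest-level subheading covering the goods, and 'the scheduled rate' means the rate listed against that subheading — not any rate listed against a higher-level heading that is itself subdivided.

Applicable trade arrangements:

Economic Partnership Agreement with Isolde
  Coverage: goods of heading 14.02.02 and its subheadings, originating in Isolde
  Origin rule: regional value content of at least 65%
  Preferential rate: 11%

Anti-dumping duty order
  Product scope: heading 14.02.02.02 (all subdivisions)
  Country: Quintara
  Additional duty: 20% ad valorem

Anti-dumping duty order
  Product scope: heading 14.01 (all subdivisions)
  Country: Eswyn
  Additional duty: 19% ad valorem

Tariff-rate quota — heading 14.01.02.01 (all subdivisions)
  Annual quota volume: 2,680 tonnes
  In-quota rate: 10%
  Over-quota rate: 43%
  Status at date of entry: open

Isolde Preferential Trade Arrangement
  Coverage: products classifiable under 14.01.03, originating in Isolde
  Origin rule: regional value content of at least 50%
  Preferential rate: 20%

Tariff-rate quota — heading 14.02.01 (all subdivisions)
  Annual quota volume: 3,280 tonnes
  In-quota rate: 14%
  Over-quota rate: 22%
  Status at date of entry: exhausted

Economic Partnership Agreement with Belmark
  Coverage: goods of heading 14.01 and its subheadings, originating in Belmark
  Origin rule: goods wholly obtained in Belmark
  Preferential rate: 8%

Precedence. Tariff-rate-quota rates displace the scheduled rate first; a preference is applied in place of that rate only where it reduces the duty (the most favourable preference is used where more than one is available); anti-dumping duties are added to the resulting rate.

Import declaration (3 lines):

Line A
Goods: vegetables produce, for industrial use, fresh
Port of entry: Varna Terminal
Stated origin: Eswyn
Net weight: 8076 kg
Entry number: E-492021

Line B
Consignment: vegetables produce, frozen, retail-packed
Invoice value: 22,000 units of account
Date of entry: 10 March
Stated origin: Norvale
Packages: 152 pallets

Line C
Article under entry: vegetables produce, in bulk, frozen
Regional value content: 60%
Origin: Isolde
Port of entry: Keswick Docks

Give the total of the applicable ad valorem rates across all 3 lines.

Line A: vegetables → 14.01; fresh → 14.01.04; for industrial use → 14.01.04.02. Scheduled 27%. anti-dumping (Eswyn, 14.01): +19%; total 27% + 19% = 46%. → 46%.
Line B: vegetables → 14.01; frozen → 14.01.03; retail-packed → 14.01.03.03. Scheduled 21%. No special measure applies. → 21%.
Line C: vegetables → 14.01; frozen → 14.01.03; in bulk → 14.01.03.02. Scheduled 8%. Isolde agreement on 14.02.02: 14.01.03.02 not covered; Isolde agreement on 14.01.03: RVC ≥ 50% → 20% available; preference 20% not lower than 8% → no reduction. → 8%.
Sum: 46% + 21% + 8% = 75%.

75%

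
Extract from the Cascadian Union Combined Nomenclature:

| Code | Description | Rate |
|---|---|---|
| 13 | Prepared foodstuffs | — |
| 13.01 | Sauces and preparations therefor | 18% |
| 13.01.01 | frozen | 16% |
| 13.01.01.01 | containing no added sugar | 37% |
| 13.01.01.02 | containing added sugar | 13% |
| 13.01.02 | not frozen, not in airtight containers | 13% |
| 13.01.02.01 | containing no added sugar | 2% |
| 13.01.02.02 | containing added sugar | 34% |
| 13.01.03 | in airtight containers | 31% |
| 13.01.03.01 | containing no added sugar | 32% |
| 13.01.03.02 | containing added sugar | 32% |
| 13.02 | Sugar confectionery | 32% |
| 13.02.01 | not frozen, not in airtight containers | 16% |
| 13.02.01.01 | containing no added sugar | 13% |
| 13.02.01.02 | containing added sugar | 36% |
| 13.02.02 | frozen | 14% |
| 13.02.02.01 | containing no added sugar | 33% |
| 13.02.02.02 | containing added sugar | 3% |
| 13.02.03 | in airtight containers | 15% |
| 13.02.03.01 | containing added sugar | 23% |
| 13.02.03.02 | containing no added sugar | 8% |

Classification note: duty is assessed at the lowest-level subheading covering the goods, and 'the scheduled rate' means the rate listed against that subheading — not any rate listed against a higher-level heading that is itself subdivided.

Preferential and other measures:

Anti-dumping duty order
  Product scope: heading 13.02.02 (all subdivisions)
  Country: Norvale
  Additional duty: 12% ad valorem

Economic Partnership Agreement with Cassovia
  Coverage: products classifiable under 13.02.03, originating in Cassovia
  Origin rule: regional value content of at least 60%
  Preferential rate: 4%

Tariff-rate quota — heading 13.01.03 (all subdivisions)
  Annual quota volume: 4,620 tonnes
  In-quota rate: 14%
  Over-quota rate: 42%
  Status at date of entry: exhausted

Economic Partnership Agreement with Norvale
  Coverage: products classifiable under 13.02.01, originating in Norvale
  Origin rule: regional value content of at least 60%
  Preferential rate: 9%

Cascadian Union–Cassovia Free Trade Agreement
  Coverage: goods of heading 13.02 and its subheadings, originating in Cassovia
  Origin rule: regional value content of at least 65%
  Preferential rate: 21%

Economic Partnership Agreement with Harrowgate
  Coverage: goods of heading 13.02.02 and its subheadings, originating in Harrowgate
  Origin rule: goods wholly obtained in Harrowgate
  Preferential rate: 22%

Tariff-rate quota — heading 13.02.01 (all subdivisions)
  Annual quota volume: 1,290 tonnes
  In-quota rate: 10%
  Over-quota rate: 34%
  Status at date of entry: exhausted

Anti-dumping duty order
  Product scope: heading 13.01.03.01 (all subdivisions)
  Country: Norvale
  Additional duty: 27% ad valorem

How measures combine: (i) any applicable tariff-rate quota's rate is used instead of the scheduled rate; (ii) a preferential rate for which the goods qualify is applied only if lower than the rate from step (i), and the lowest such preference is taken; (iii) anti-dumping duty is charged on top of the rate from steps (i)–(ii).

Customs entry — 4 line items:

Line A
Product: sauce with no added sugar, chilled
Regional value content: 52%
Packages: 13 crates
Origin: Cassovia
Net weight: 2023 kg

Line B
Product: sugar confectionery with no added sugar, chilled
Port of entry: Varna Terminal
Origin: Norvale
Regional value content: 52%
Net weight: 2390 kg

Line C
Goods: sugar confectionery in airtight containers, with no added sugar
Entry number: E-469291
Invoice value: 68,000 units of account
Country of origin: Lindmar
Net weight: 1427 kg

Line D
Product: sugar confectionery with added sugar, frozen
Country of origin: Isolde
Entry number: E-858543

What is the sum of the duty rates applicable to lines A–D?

Line A: sauce → 13.01; chilled → 13.01.02; with no added sugar → 13.01.02.01. Scheduled 2%. Cassovia agreement on 13.02.03: 13.01.02.01 not covered; Cassovia agreement on 13.02: 13.01.02.01 not covered. → 2%.
Line B: sugar confectionery → 13.02; chilled → 13.02.01; with no added sugar → 13.02.01.01. Scheduled 13%. quota on 13.02.01 exhausted → over-quota 34%; Norvale agreement on 13.02.01: RVC < 60%. → 34%.
Line C: sugar confectionery → 13.02; in airtight containers → 13.02.03; with no added sugar → 13.02.03.02. Scheduled 8%. No special measure applies. → 8%.
Line D: sugar confectionery → 13.02; frozen → 13.02.02; with added sugar → 13.02.02.02. Scheduled 3%. No special measure applies. → 3%.
Sum: 2% + 34% + 8% + 3% = 47%.

47%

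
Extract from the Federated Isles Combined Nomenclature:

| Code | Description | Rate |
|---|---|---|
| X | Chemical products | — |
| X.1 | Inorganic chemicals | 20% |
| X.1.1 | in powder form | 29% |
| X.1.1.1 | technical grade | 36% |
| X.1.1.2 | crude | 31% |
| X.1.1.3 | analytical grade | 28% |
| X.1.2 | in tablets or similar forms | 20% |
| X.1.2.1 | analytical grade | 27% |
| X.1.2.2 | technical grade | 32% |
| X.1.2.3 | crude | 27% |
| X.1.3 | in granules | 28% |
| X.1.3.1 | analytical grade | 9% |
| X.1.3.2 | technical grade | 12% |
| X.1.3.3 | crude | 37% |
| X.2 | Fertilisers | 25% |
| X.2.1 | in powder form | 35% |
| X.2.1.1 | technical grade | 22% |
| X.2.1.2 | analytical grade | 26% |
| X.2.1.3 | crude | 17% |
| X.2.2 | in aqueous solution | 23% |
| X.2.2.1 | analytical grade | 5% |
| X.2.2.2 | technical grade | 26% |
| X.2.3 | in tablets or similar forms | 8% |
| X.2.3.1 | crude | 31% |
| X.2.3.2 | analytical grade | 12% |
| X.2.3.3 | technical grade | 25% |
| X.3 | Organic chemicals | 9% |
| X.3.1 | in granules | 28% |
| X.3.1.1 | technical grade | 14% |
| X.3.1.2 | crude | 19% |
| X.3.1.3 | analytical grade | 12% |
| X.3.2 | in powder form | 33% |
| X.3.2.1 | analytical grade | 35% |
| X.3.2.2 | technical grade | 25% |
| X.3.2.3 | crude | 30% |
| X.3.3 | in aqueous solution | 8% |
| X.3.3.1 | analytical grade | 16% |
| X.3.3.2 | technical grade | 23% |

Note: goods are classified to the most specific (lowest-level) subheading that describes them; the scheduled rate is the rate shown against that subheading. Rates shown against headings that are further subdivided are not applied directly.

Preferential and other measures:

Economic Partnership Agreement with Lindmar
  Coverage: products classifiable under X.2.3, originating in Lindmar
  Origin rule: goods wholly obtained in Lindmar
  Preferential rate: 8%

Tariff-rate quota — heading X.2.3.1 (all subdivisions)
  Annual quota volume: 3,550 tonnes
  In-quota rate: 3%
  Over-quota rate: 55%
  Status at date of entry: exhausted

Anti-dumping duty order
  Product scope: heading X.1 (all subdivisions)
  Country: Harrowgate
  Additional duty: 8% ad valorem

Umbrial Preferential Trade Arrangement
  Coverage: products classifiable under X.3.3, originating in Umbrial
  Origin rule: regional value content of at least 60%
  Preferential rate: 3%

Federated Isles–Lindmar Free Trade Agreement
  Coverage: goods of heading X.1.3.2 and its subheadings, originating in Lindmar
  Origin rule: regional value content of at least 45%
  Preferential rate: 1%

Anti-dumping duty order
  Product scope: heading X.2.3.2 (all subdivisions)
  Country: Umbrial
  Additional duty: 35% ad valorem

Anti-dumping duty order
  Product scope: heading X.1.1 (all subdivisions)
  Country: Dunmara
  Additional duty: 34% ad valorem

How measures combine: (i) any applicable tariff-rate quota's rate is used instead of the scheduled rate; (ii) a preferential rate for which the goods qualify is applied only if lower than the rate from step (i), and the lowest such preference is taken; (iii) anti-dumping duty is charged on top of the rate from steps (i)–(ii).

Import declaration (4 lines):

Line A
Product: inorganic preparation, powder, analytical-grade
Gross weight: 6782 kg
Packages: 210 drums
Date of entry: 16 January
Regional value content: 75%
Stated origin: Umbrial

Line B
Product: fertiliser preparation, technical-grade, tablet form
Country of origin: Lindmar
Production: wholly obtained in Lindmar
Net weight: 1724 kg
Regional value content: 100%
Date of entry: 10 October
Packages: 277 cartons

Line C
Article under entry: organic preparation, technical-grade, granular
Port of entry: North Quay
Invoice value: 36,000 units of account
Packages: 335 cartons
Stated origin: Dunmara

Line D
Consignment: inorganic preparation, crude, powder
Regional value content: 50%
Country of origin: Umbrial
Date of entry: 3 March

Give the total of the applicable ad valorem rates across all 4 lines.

Line A: inorganic → X.1; powder → X.1.1; analytical-grade → X.1.1.3. Scheduled 28%. Umbrial agreement on X.3.3: X.1.1.3 not covered. → 28%.
Line B: fertiliser → X.2; tablet form → X.2.3; technical-grade → X.2.3.3. Scheduled 25%. Lindmar agreement on X.2.3: wholly obtained → 8% available; Lindmar agreement on X.1.3.2: X.2.3.3 not covered; preferential 8%. → 8%.
Line C: organic → X.3; granular → X.3.1; technical-grade → X.3.1.1. Scheduled 14%. No special measure applies. → 14%.
Line D: inorganic → X.1; powder → X.1.1; crude → X.1.1.2. Scheduled 31%. Umbrial agreement on X.3.3: X.1.1.2 not covered. → 31%.
Sum: 28% + 8% + 14% + 31% = 81%.

81%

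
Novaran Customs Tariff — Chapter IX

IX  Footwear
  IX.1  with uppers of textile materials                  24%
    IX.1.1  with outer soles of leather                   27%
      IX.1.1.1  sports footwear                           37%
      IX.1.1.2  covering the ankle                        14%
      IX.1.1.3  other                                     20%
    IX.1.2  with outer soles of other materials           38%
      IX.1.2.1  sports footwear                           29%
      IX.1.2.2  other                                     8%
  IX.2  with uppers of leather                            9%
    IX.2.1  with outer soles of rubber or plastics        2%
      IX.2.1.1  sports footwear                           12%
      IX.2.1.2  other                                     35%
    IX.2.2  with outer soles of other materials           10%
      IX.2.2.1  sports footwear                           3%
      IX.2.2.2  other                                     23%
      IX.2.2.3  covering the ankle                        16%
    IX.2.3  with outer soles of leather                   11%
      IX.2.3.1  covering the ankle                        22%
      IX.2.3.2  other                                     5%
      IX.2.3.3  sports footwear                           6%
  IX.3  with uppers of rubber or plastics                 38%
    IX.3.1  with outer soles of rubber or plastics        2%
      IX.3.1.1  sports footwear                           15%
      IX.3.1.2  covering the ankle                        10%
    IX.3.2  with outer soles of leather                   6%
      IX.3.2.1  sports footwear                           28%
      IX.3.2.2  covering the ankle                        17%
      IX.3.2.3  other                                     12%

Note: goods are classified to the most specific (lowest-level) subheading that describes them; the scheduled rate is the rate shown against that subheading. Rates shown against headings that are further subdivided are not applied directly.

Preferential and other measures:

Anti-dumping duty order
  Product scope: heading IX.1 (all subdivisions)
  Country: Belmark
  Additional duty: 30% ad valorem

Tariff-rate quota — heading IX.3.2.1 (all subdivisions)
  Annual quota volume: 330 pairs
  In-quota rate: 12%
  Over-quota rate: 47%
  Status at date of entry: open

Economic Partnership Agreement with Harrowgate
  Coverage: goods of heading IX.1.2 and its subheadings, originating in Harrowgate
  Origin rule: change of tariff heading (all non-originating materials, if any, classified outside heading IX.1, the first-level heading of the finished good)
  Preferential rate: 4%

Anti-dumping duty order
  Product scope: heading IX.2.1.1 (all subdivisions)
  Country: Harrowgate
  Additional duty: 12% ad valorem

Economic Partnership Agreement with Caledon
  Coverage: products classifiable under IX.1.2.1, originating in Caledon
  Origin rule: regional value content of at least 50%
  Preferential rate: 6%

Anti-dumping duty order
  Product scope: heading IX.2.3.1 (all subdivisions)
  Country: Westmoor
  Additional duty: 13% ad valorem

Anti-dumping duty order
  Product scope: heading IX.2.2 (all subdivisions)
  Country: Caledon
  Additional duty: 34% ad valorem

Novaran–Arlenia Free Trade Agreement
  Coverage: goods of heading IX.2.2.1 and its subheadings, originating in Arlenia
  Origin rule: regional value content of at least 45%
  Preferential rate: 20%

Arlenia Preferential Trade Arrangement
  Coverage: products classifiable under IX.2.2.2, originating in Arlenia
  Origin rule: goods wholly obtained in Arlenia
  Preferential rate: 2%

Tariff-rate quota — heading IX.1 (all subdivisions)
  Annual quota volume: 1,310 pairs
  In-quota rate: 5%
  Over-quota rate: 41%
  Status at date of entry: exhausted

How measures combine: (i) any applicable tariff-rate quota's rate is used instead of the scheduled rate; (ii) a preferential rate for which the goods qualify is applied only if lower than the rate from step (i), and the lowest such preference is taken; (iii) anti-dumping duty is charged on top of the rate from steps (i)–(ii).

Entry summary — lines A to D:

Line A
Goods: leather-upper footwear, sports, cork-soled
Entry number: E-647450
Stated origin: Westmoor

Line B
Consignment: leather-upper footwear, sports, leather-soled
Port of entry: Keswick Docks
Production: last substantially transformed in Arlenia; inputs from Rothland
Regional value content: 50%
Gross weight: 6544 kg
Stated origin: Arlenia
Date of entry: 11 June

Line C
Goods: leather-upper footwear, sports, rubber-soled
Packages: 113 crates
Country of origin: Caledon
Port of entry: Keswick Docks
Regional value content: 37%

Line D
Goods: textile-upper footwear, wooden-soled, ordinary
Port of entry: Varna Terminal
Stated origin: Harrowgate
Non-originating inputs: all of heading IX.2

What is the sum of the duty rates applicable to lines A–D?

25%

Line A: leather-upper → IX.2; cork-soled → IX.2.2; sports → IX.2.2.1. Scheduled 3%. No special measure applies. → 3%.
Line B: leather-upper → IX.2; leather-soled → IX.2.3; sports → IX.2.3.3. Scheduled 6%. Arlenia agreement on IX.2.2.1: IX.2.3.3 not covered; Arlenia agreement on IX.2.2.2: IX.2.3.3 not covered. → 6%.
Line C: leather-upper → IX.2; rubber-soled → IX.2.1; sports → IX.2.1.1. Scheduled 12%. Caledon agreement on IX.1.2.1: IX.2.1.1 not covered. → 12%.
Line D: textile-upper → IX.1; wooden-soled → IX.1.2; ordinary → IX.1.2.2. Scheduled 8%. quota on IX.1 exhausted → over-quota 41%; Harrowgate agreement on IX.1.2: CTH met → 4% available; preferential 4%. → 4%.
Sum: 3% + 6% + 12% + 4% = 25%.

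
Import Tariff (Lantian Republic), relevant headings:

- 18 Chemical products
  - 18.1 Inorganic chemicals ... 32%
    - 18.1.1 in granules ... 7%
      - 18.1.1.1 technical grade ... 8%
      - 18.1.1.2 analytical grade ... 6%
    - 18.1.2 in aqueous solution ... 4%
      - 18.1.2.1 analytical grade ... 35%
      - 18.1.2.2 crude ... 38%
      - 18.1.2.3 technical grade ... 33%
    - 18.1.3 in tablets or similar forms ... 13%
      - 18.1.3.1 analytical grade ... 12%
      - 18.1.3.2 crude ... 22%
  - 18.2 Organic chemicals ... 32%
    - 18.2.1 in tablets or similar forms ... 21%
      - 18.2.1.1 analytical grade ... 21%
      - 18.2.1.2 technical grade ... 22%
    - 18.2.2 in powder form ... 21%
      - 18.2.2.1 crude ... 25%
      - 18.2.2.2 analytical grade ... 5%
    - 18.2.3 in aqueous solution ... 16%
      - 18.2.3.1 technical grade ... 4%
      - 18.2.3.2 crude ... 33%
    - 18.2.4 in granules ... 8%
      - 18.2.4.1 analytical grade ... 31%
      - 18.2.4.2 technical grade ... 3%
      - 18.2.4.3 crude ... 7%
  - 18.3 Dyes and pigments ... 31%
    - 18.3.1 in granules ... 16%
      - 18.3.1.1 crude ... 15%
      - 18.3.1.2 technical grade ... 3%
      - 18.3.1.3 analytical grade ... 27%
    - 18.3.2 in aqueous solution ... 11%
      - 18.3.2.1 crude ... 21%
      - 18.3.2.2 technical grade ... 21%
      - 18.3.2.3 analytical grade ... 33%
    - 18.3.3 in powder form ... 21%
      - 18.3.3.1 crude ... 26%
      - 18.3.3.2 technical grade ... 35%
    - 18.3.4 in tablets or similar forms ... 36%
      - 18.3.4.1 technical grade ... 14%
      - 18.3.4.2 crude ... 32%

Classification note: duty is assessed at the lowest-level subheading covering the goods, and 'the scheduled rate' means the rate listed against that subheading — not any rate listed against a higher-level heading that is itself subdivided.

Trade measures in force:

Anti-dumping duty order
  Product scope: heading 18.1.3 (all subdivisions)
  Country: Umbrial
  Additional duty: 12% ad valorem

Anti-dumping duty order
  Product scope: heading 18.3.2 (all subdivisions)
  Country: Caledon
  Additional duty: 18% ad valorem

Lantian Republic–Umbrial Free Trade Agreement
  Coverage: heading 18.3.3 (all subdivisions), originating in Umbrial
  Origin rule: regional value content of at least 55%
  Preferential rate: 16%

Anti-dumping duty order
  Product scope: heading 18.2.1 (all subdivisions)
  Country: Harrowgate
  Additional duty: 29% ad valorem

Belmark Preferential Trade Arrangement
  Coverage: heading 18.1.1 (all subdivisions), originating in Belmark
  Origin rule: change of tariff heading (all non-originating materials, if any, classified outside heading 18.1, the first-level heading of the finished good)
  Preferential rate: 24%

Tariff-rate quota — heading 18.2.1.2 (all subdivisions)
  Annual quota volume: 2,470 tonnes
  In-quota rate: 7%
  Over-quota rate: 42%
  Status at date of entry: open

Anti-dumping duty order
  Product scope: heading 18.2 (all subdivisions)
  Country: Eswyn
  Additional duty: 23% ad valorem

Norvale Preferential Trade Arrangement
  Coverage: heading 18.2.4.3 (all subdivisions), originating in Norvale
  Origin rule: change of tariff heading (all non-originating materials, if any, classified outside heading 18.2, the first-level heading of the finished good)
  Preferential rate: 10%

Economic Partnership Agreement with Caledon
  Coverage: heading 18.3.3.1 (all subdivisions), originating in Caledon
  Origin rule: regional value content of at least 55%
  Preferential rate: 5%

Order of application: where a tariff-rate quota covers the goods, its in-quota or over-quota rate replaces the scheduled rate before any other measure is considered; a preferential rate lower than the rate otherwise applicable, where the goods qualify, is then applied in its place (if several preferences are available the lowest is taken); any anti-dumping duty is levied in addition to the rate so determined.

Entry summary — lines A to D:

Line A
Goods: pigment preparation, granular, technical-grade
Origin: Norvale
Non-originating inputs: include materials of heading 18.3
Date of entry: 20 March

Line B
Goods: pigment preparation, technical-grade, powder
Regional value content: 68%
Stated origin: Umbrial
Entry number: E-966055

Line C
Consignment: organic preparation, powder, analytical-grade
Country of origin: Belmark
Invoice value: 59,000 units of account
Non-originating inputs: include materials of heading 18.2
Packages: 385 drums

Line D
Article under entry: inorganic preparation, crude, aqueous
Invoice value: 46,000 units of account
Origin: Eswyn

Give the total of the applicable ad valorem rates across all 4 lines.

Line A: pigment → 18.3; granular → 18.3.1; technical-grade → 18.3.1.2. Scheduled 3%. Norvale agreement on 18.2.4.3: 18.3.1.2 not covered. → 3%.
Line B: pigment → 18.3; powder → 18.3.3; technical-grade → 18.3.3.2. Scheduled 35%. Umbrial agreement on 18.3.3: RVC ≥ 55% → 16% available; preferential 16%. → 16%.
Line C: organic → 18.2; powder → 18.2.2; analytical-grade → 18.2.2.2. Scheduled 5%. Belmark agreement on 18.1.1: 18.2.2.2 not covered. → 5%.
Line D: inorganic → 18.1; aqueous → 18.1.2; crude → 18.1.2.2. Scheduled 38%. No special measure applies. → 38%.
Sum: 3% + 16% + 5% + 38% = 62%.

62%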